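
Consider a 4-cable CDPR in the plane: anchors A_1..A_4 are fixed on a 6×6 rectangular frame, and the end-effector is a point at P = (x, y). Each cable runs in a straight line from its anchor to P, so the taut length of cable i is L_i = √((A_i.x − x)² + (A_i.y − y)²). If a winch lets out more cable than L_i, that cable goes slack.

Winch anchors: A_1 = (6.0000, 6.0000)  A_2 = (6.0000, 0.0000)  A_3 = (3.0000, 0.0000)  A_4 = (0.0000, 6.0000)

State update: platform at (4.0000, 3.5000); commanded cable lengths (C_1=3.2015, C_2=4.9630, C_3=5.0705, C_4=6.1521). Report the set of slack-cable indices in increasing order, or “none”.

cable 1: √((2.0000)²+(2.5000)²)=3.2016, C_1=3.2015: taut
cable 2: √((2.0000)²+(-3.5000)²)=4.0311, C_2=4.9630: slack
cable 3: √((-1.0000)²+(-3.5000)²)=3.6401, C_3=5.0705: slack
cable 4: √((-4.0000)²+(2.5000)²)=4.7170, C_4=6.1521: slack

2, 3, 4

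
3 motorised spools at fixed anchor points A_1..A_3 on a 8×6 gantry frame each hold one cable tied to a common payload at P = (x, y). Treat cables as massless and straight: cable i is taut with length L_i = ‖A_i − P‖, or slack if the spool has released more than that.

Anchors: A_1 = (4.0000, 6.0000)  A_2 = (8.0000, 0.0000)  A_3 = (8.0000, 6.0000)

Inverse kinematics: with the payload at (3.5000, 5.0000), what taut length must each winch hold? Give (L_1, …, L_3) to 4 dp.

(1.1180, 6.7268, 4.6098)

L_1: Δ = A_1−P = (0.5000, 1.0000) → ‖Δ‖ = √1.2500 = 1.1180
L_2: Δ = A_2−P = (4.5000, -5.0000) → ‖Δ‖ = √45.2500 = 6.7268
L_3: Δ = A_3−P = (4.5000, 1.0000) → ‖Δ‖ = √21.2500 = 4.6098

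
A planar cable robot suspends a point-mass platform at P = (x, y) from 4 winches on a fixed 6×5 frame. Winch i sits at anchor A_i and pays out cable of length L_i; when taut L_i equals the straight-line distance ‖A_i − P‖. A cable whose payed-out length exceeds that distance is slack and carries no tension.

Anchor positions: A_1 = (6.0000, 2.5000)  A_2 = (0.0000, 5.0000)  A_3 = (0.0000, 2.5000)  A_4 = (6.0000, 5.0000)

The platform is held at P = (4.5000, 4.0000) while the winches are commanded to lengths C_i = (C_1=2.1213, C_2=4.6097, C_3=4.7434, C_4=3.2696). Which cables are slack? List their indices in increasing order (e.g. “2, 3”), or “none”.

4

i=1: geometric 2.1213 vs commanded 2.1213 ⇒ taut
i=2: geometric 4.6098 vs commanded 4.6097 ⇒ taut
i=3: geometric 4.7434 vs commanded 4.7434 ⇒ taut
i=4: geometric 1.8028 vs commanded 3.2696 ⇒ slack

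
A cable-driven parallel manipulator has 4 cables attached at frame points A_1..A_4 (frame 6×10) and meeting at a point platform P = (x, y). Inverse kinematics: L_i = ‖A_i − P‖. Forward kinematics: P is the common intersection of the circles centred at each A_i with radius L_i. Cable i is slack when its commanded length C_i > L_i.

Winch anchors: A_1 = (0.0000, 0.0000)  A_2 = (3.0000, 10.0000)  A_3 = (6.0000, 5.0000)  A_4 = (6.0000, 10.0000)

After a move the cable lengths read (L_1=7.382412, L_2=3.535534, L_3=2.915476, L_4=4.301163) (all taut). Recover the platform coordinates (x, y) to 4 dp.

expand ‖A_i−P‖²=L_i² and subtract eq 1 (q_i ≔ ‖A_i‖²−L_i²)
q_1 = 0.0000+0.0000−54.5000 = -54.5000
eq1−eq2 → [-6.0000  -20.0000]·P = -151.0000
eq1−eq3 → [-12.0000  -10.0000]·P = -107.0000
eq1−eq4 → [-12.0000  -20.0000]·P = -172.0000
2×2 solve → P = (3.5000, 6.5000)
check cable 4: ‖A_4−P‖² = 18.5000 ≈ L_4² = 18.5000 ✓

(3.5000, 6.5000)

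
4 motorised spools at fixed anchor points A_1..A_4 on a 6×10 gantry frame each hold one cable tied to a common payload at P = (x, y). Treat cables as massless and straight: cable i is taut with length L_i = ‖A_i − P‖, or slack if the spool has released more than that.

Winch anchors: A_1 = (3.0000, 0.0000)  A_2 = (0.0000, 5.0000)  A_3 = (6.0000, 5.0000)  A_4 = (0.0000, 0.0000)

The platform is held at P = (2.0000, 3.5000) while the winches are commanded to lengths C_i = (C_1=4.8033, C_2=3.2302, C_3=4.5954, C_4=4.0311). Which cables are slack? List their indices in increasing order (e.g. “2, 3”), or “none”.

1, 2, 3

i=1: geometric 3.6401 vs commanded 4.8033 ⇒ slack
i=2: geometric 2.5000 vs commanded 3.2302 ⇒ slack
i=3: geometric 4.2720 vs commanded 4.5954 ⇒ slack
i=4: geometric 4.0311 vs commanded 4.0311 ⇒ taut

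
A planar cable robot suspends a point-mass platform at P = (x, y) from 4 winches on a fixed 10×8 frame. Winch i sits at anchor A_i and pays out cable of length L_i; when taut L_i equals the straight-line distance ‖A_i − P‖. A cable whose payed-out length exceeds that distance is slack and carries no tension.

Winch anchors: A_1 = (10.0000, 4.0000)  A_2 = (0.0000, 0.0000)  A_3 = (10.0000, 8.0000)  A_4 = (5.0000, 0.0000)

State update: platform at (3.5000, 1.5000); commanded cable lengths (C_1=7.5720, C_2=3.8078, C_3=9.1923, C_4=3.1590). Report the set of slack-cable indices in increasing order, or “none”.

1, 4

cable 1: √((6.5000)²+(2.5000)²)=6.9642, C_1=7.5720: slack
cable 2: √((-3.5000)²+(-1.5000)²)=3.8079, C_2=3.8078: taut
cable 3: √((6.5000)²+(6.5000)²)=9.1924, C_3=9.1923: taut
cable 4: √((1.5000)²+(-1.5000)²)=2.1213, C_4=3.1590: slack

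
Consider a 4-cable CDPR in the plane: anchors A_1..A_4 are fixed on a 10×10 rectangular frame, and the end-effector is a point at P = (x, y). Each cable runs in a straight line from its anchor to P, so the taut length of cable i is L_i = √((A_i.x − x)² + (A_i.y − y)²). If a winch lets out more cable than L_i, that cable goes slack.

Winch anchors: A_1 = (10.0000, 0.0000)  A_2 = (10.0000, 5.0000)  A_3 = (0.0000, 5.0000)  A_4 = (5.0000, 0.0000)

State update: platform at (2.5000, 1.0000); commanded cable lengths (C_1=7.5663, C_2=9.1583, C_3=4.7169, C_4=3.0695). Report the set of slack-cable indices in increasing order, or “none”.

2, 4

cable 1: √((7.5000)²+(-1.0000)²)=7.5664, C_1=7.5663: taut
cable 2: √((7.5000)²+(4.0000)²)=8.5000, C_2=9.1583: slack
cable 3: √((-2.5000)²+(4.0000)²)=4.7170, C_3=4.7169: taut
cable 4: √((2.5000)²+(-1.0000)²)=2.6926, C_4=3.0695: slack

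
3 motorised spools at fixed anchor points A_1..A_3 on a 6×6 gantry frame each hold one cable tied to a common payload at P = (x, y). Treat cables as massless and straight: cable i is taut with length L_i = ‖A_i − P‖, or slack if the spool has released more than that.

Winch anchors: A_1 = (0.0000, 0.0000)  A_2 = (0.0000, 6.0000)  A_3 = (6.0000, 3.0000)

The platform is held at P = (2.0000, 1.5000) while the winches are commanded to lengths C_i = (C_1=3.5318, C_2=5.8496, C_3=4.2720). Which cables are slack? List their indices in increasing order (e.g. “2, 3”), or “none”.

i=1: geometric 2.5000 vs commanded 3.5318 ⇒ slack
i=2: geometric 4.9244 vs commanded 5.8496 ⇒ slack
i=3: geometric 4.2720 vs commanded 4.2720 ⇒ taut

1, 2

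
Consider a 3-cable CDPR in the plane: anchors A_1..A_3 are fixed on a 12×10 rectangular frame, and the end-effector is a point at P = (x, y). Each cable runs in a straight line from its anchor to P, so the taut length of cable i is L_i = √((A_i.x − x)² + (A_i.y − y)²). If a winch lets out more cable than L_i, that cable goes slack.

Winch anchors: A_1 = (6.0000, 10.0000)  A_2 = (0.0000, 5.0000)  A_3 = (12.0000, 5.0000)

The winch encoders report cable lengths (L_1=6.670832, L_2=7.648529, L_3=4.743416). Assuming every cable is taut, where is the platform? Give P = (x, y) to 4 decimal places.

each cable: (A_i−P)·(A_i−P) = L_i²; let k_i = ‖A_i‖²−L_i²
k_1 = 36.0000+100.0000−44.5000 = 91.5000
row 1: 12.0000x + 10.0000y = 125.0000  (k_2=-33.5000)
row 2: -12.0000x + 10.0000y = -55.0000  (k_3=146.5000)
Cramer on rows 1–2 → x = 7.5000, y = 3.5000

(7.5000, 3.5000)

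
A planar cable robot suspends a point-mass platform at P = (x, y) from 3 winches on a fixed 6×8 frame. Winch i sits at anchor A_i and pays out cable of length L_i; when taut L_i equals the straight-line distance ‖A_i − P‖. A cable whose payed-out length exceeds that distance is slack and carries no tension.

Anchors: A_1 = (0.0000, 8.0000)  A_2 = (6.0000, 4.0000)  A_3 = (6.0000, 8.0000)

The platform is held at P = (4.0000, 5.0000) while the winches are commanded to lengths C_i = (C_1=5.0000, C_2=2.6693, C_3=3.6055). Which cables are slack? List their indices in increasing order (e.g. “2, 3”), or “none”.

cable 1: √((-4.0000)²+(3.0000)²)=5.0000, C_1=5.0000: taut
cable 2: √((2.0000)²+(-1.0000)²)=2.2361, C_2=2.6693: slack
cable 3: √((2.0000)²+(3.0000)²)=3.6056, C_3=3.6055: taut

2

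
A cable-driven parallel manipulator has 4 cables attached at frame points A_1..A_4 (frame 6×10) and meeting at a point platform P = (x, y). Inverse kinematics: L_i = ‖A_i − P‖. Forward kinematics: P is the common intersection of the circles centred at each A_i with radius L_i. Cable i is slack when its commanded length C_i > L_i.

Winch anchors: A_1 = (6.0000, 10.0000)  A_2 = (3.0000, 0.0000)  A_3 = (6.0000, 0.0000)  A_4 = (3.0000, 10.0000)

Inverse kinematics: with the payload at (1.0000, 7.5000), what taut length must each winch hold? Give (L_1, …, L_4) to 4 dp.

(5.5902, 7.7621, 9.0139, 3.2016)

L_1 = √((6.0000−1.0000)² + (10.0000−7.5000)²) = 5.5902
L_2 = √((3.0000−1.0000)² + (0.0000−7.5000)²) = 7.7621
L_3 = √((6.0000−1.0000)² + (0.0000−7.5000)²) = 9.0139
L_4 = √((3.0000−1.0000)² + (10.0000−7.5000)²) = 3.2016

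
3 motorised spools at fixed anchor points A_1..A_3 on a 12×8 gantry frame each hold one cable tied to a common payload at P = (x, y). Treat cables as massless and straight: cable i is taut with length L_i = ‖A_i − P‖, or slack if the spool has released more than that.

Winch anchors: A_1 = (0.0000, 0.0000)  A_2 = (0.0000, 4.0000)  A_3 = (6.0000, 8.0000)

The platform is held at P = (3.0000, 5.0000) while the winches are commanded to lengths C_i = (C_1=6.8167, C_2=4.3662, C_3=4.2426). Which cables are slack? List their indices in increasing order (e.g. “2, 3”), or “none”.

cable 1: √((-3.0000)²+(-5.0000)²)=5.8310, C_1=6.8167: slack
cable 2: √((-3.0000)²+(-1.0000)²)=3.1623, C_2=4.3662: slack
cable 3: √((3.0000)²+(3.0000)²)=4.2426, C_3=4.2426: taut

1, 2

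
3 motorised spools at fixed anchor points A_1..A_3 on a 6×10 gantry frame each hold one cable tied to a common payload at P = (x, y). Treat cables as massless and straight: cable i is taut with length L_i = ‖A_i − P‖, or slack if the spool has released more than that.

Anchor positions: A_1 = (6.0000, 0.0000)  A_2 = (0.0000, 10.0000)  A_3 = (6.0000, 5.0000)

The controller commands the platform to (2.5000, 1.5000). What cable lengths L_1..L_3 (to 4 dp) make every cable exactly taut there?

(3.8079, 8.8600, 4.9497)

cable 1: Δx=3.5000, Δy=-1.5000; L_1 = √(Δx²+Δy²) = 3.8079
cable 2: Δx=-2.5000, Δy=8.5000; L_2 = √(Δx²+Δy²) = 8.8600
cable 3: Δx=3.5000, Δy=3.5000; L_3 = √(Δx²+Δy²) = 4.9497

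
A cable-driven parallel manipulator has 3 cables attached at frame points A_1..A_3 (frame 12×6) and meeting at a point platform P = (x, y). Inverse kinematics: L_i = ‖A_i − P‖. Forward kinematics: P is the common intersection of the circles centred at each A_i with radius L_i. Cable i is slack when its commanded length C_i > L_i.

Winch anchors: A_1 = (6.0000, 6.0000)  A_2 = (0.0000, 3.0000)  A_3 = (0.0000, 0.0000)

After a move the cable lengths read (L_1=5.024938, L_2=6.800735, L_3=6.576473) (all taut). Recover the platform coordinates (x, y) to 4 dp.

(6.5000, 1.0000)

circle eqns → linear via eq_j − eq_1; set q_j = A_j·A_j − L_j²
q_1 = 36.0000+36.0000−25.2500 = 46.7500
12.0000·x + 6.0000·y = q_1−q_2 = 84.0000
12.0000·x + 12.0000·y = q_1−q_3 = 90.0000
solve first two rows → x=6.5000, y=1.0000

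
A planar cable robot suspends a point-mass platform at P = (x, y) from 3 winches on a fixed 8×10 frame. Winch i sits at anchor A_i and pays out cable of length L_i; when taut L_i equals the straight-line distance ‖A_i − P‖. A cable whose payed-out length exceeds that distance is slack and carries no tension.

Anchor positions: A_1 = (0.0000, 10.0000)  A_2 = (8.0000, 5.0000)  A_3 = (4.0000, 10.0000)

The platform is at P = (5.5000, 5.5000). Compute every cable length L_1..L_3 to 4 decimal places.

(7.1063, 2.5495, 4.7434)

cable 1: Δx=-5.5000, Δy=4.5000; L_1 = √(Δx²+Δy²) = 7.1063
cable 2: Δx=2.5000, Δy=-0.5000; L_2 = √(Δx²+Δy²) = 2.5495
cable 3: Δx=-1.5000, Δy=4.5000; L_3 = √(Δx²+Δy²) = 4.7434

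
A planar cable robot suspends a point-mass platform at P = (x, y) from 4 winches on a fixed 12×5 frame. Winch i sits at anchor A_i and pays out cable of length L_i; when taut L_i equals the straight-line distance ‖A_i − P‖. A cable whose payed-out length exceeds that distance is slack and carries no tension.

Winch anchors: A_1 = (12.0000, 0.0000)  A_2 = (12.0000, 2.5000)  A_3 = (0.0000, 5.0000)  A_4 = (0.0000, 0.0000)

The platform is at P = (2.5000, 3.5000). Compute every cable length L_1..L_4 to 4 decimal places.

(10.1242, 9.5525, 2.9155, 4.3012)

L_1: Δ = A_1−P = (9.5000, -3.5000) → ‖Δ‖ = √102.5000 = 10.1242
L_2: Δ = A_2−P = (9.5000, -1.0000) → ‖Δ‖ = √91.2500 = 9.5525
L_3: Δ = A_3−P = (-2.5000, 1.5000) → ‖Δ‖ = √8.5000 = 2.9155
L_4: Δ = A_4−P = (-2.5000, -3.5000) → ‖Δ‖ = √18.5000 = 4.3012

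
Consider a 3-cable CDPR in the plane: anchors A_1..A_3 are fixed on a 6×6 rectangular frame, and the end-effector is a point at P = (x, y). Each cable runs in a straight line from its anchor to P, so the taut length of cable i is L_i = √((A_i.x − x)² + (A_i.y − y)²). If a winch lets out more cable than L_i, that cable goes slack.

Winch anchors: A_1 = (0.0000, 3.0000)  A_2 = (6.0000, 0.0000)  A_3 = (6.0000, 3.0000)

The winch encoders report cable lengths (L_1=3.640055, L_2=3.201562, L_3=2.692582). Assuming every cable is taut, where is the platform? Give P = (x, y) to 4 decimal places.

expand ‖A_i−P‖²=L_i² and subtract eq 1 (c_i ≔ ‖A_i‖²−L_i²)
c_1 = 0.0000+9.0000−13.2500 = -4.2500
eq1−eq2 → [-12.0000  6.0000]·P = -30.0000
eq1−eq3 → [-12.0000  0.0000]·P = -42.0000
2×2 solve → P = (3.5000, 2.0000)

(3.5000, 2.0000)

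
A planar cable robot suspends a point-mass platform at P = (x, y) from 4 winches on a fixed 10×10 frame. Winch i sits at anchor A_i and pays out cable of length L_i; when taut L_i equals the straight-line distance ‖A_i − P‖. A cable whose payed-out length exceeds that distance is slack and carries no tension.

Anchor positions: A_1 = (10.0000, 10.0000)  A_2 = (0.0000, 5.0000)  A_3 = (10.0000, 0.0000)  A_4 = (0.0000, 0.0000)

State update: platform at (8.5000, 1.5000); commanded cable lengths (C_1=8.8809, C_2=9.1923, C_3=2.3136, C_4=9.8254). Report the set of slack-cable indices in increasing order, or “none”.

1, 3, 4

cable 1: L_1 = ‖A_1−P‖ = 8.6313;  C_1 = 8.8809 → slack
cable 2: L_2 = ‖A_2−P‖ = 9.1924;  C_2 = 9.1923 → taut
cable 3: L_3 = ‖A_3−P‖ = 2.1213;  C_3 = 2.3136 → slack
cable 4: L_4 = ‖A_4−P‖ = 8.6313;  C_4 = 9.8254 → slack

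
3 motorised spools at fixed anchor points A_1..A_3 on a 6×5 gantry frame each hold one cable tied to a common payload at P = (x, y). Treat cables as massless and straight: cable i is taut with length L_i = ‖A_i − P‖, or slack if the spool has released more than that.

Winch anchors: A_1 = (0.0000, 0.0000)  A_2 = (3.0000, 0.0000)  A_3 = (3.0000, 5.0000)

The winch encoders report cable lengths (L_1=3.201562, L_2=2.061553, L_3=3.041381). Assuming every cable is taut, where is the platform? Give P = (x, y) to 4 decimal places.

circle eqns → linear via eq_j − eq_1; set q_j = A_j·A_j − L_j²
q_1 = 0.0000+0.0000−10.2500 = -10.2500
-6.0000·x + 0.0000·y = q_1−q_2 = -15.0000
-6.0000·x − 10.0000·y = q_1−q_3 = -35.0000
solve first two rows → x=2.5000, y=2.0000

(2.5000, 2.0000)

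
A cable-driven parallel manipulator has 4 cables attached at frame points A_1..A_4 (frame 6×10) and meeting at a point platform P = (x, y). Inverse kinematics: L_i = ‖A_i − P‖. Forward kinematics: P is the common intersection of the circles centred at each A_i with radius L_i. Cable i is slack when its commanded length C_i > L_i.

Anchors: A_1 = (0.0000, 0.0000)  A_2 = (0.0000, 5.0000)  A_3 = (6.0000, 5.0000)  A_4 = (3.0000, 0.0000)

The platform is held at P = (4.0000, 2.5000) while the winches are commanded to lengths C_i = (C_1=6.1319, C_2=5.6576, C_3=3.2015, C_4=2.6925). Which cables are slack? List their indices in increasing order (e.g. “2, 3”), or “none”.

cable 1: L_1 = ‖A_1−P‖ = 4.7170;  C_1 = 6.1319 → slack
cable 2: L_2 = ‖A_2−P‖ = 4.7170;  C_2 = 5.6576 → slack
cable 3: L_3 = ‖A_3−P‖ = 3.2016;  C_3 = 3.2015 → taut
cable 4: L_4 = ‖A_4−P‖ = 2.6926;  C_4 = 2.6925 → taut

1, 2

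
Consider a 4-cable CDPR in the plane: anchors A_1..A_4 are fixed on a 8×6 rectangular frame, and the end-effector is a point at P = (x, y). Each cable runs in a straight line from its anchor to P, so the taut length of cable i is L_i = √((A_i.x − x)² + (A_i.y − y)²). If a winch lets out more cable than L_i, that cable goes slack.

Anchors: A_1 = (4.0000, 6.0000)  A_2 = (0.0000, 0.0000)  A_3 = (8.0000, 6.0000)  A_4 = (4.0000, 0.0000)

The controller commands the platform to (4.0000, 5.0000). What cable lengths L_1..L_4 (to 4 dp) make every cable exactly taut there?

cable 1: Δx=0.0000, Δy=1.0000; L_1 = √(Δx²+Δy²) = 1.0000
cable 2: Δx=-4.0000, Δy=-5.0000; L_2 = √(Δx²+Δy²) = 6.4031
cable 3: Δx=4.0000, Δy=1.0000; L_3 = √(Δx²+Δy²) = 4.1231
cable 4: Δx=0.0000, Δy=-5.0000; L_4 = √(Δx²+Δy²) = 5.0000

(1.0000, 6.4031, 4.1231, 5.0000)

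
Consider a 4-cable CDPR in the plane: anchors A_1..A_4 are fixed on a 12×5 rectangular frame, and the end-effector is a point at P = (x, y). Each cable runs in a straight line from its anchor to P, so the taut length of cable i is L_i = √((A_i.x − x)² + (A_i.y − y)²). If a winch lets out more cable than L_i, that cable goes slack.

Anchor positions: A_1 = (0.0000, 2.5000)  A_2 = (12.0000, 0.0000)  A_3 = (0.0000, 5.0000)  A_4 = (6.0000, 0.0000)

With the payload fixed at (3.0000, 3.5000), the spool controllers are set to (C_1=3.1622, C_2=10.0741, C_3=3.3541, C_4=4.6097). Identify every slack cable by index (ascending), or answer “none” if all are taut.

2

cable 1: L_1 = ‖A_1−P‖ = 3.1623;  C_1 = 3.1622 → taut
cable 2: L_2 = ‖A_2−P‖ = 9.6566;  C_2 = 10.0741 → slack
cable 3: L_3 = ‖A_3−P‖ = 3.3541;  C_3 = 3.3541 → taut
cable 4: L_4 = ‖A_4−P‖ = 4.6098;  C_4 = 4.6097 → taut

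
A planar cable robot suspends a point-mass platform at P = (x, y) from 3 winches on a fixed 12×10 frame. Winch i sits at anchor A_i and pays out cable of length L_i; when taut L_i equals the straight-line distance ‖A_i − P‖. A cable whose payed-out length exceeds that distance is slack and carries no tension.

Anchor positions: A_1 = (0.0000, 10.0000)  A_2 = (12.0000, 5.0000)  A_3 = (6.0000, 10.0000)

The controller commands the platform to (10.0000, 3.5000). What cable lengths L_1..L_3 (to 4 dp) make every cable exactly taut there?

L_1: Δ = A_1−P = (-10.0000, 6.5000) → ‖Δ‖ = √142.2500 = 11.9269
L_2: Δ = A_2−P = (2.0000, 1.5000) → ‖Δ‖ = √6.2500 = 2.5000
L_3: Δ = A_3−P = (-4.0000, 6.5000) → ‖Δ‖ = √58.2500 = 7.6322

(11.9269, 2.5000, 7.6322)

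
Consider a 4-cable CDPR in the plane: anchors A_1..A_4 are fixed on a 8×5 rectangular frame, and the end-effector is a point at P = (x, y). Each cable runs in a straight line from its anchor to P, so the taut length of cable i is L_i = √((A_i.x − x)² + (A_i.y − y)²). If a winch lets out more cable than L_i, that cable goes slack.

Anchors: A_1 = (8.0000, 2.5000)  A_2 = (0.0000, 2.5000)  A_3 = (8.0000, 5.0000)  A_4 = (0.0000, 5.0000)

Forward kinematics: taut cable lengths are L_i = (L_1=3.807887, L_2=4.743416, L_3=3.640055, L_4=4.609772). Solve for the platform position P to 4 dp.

each cable: (A_i−P)·(A_i−P) = L_i²; let c_i = ‖A_i‖²−L_i²
c_1 = 64.0000+6.2500−14.5000 = 55.7500
row 1: 16.0000x + 0.0000y = 72.0000  (c_2=-16.2500)
row 2: 0.0000x − 5.0000y = -20.0000  (c_3=75.7500)
row 3: 16.0000x − 5.0000y = 52.0000  (c_4=3.7500)
Cramer on rows 1–2 → x = 4.5000, y = 4.0000
check cable 4: ‖A_4−P‖² = 21.2500 ≈ L_4² = 21.2500 ✓

(4.5000, 4.0000)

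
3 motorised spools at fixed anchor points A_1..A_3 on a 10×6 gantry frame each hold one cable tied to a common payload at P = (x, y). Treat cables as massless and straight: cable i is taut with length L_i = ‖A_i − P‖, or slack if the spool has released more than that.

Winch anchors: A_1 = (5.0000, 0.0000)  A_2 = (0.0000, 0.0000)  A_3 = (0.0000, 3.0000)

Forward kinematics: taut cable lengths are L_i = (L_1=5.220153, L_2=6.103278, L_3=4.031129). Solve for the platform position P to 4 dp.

expand ‖A_i−P‖²=L_i² and subtract eq 1 (c_i ≔ ‖A_i‖²−L_i²)
c_1 = 25.0000+0.0000−27.2500 = -2.2500
eq1−eq2 → [10.0000  0.0000]·P = 35.0000
eq1−eq3 → [10.0000  -6.0000]·P = 5.0000
2×2 solve → P = (3.5000, 5.0000)

(3.5000, 5.0000)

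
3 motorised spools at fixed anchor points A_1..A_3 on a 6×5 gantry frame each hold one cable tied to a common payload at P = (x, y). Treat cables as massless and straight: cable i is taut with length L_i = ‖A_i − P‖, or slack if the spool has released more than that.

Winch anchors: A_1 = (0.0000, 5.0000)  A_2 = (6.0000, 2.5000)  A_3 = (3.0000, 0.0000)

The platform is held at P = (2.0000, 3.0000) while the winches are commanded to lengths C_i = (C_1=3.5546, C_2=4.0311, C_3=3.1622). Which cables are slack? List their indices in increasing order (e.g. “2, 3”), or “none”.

i=1: geometric 2.8284 vs commanded 3.5546 ⇒ slack
i=2: geometric 4.0311 vs commanded 4.0311 ⇒ taut
i=3: geometric 3.1623 vs commanded 3.1622 ⇒ taut

1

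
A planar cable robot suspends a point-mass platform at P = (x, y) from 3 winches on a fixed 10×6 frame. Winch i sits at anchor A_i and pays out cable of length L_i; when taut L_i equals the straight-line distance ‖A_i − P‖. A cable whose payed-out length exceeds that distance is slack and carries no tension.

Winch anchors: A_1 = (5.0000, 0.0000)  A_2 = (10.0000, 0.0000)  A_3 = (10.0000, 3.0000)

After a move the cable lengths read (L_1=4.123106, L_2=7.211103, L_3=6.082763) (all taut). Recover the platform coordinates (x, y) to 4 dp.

circle eqns → linear via eq_j − eq_1; set q_j = A_j·A_j − L_j²
q_1 = 25.0000+0.0000−17.0000 = 8.0000
-10.0000·x + 0.0000·y = q_1−q_2 = -40.0000
-10.0000·x − 6.0000·y = q_1−q_3 = -64.0000
solve first two rows → x=4.0000, y=4.0000

(4.0000, 4.0000)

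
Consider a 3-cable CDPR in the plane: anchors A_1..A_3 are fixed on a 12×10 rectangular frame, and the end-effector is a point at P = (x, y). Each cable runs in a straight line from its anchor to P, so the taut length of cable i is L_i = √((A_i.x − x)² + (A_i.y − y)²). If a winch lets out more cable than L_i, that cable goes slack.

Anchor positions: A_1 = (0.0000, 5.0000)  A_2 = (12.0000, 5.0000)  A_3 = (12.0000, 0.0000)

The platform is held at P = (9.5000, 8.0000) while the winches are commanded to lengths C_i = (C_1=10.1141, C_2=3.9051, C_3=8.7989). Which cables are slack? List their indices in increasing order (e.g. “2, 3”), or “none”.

cable 1: L_1 = ‖A_1−P‖ = 9.9624;  C_1 = 10.1141 → slack
cable 2: L_2 = ‖A_2−P‖ = 3.9051;  C_2 = 3.9051 → taut
cable 3: L_3 = ‖A_3−P‖ = 8.3815;  C_3 = 8.7989 → slack

1, 3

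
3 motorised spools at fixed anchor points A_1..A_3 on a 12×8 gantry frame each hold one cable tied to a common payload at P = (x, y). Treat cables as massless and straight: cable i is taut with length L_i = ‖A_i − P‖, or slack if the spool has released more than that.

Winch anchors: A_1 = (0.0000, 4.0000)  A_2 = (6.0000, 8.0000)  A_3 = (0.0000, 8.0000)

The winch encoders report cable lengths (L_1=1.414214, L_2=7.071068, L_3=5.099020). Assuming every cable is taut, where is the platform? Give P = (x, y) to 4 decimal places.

(1.0000, 3.0000)

each cable: (A_i−P)·(A_i−P) = L_i²; let c_i = ‖A_i‖²−L_i²
c_1 = 0.0000+16.0000−2.0000 = 14.0000
row 1: -12.0000x − 8.0000y = -36.0000  (c_2=50.0000)
row 2: 0.0000x − 8.0000y = -24.0000  (c_3=38.0000)
Cramer on rows 1–2 → x = 1.0000, y = 3.0000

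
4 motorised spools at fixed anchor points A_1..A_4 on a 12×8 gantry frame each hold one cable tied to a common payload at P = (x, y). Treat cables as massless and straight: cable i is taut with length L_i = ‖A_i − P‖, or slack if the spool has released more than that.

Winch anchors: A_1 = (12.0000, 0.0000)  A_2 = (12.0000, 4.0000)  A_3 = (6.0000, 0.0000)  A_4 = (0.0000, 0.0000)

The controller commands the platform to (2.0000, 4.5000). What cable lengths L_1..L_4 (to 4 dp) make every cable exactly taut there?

cable 1: Δx=10.0000, Δy=-4.5000; L_1 = √(Δx²+Δy²) = 10.9659
cable 2: Δx=10.0000, Δy=-0.5000; L_2 = √(Δx²+Δy²) = 10.0125
cable 3: Δx=4.0000, Δy=-4.5000; L_3 = √(Δx²+Δy²) = 6.0208
cable 4: Δx=-2.0000, Δy=-4.5000; L_4 = √(Δx²+Δy²) = 4.9244

(10.9659, 10.0125, 6.0208, 4.9244)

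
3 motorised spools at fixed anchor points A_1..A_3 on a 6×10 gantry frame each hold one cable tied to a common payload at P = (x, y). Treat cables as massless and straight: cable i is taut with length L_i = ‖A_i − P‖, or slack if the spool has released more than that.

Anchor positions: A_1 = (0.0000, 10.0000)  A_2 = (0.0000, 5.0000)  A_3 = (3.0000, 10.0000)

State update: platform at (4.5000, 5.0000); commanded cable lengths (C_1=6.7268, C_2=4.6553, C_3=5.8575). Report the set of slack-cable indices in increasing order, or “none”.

2, 3

cable 1: L_1 = ‖A_1−P‖ = 6.7268;  C_1 = 6.7268 → taut
cable 2: L_2 = ‖A_2−P‖ = 4.5000;  C_2 = 4.6553 → slack
cable 3: L_3 = ‖A_3−P‖ = 5.2202;  C_3 = 5.8575 → slack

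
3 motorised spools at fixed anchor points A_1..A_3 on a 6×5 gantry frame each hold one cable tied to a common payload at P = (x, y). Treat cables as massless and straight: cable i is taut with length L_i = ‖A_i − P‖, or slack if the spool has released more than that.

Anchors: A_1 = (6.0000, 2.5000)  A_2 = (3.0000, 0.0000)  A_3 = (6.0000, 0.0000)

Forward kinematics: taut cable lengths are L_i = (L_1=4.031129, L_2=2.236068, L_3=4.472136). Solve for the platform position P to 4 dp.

(2.0000, 2.0000)

circle eqns → linear via eq_j − eq_1; set k_j = A_j·A_j − L_j²
k_1 = 36.0000+6.2500−16.2500 = 26.0000
6.0000·x + 5.0000·y = k_1−k_2 = 22.0000
0.0000·x + 5.0000·y = k_1−k_3 = 10.0000
solve first two rows → x=2.0000, y=2.0000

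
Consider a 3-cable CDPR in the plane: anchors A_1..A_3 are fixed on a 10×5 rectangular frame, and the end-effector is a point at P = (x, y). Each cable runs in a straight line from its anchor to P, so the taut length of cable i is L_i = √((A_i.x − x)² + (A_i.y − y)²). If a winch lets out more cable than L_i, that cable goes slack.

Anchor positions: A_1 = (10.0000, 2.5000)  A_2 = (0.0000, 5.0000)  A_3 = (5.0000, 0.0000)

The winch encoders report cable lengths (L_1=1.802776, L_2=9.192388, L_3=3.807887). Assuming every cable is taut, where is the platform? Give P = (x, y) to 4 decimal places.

circle eqns → linear via eq_j − eq_1; set k_j = A_j·A_j − L_j²
k_1 = 100.0000+6.2500−3.2500 = 103.0000
20.0000·x − 5.0000·y = k_1−k_2 = 162.5000
10.0000·x + 5.0000·y = k_1−k_3 = 92.5000
solve first two rows → x=8.5000, y=1.5000

(8.5000, 1.5000)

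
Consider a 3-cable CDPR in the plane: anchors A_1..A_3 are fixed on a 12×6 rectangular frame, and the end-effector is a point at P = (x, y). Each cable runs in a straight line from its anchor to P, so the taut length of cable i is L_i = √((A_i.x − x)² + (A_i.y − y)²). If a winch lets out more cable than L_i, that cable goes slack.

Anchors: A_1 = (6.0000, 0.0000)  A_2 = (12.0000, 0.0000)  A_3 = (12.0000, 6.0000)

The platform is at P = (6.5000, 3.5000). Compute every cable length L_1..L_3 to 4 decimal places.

(3.5355, 6.5192, 6.0415)

cable 1: Δx=-0.5000, Δy=-3.5000; L_1 = √(Δx²+Δy²) = 3.5355
cable 2: Δx=5.5000, Δy=-3.5000; L_2 = √(Δx²+Δy²) = 6.5192
cable 3: Δx=5.5000, Δy=2.5000; L_3 = √(Δx²+Δy²) = 6.0415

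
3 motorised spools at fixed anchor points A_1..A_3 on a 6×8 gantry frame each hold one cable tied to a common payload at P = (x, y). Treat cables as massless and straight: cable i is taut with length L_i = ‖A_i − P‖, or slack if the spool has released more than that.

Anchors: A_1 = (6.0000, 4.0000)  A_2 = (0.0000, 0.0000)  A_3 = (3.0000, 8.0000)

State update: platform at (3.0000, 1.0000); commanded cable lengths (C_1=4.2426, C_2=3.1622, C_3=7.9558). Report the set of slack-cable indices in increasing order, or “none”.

cable 1: √((3.0000)²+(3.0000)²)=4.2426, C_1=4.2426: taut
cable 2: √((-3.0000)²+(-1.0000)²)=3.1623, C_2=3.1622: taut
cable 3: √((0.0000)²+(7.0000)²)=7.0000, C_3=7.9558: slack

3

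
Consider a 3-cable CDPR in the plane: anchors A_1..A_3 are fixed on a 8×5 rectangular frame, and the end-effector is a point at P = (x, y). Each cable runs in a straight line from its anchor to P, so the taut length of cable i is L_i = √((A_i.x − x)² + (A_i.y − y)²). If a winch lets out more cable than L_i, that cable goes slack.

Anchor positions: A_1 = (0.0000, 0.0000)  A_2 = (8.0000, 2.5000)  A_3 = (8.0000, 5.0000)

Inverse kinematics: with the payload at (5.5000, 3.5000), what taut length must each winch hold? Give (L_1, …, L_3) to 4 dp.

L_1 = √((0.0000−5.5000)² + (0.0000−3.5000)²) = 6.5192
L_2 = √((8.0000−5.5000)² + (2.5000−3.5000)²) = 2.6926
L_3 = √((8.0000−5.5000)² + (5.0000−3.5000)²) = 2.9155

(6.5192, 2.6926, 2.9155)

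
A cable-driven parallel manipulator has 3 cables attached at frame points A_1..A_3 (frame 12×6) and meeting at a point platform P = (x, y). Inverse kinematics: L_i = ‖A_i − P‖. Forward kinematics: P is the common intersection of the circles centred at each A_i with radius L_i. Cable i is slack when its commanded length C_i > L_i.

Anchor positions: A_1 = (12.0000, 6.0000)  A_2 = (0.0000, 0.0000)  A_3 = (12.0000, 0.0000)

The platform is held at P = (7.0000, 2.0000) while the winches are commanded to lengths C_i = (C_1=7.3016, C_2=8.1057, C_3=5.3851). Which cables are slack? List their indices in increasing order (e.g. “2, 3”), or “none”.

1, 2

i=1: geometric 6.4031 vs commanded 7.3016 ⇒ slack
i=2: geometric 7.2801 vs commanded 8.1057 ⇒ slack
i=3: geometric 5.3852 vs commanded 5.3851 ⇒ taut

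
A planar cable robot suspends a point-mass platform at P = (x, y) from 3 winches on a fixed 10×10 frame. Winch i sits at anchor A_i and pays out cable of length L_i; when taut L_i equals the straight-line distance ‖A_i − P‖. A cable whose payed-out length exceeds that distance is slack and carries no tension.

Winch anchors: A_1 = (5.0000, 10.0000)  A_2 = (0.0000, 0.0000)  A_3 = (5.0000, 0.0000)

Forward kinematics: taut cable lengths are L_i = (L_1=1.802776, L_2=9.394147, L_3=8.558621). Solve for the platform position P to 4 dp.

(4.0000, 8.5000)

circle eqns → linear via eq_j − eq_1; set c_j = A_j·A_j − L_j²
c_1 = 25.0000+100.0000−3.2500 = 121.7500
10.0000·x + 20.0000·y = c_1−c_2 = 210.0000
0.0000·x + 20.0000·y = c_1−c_3 = 170.0000
solve first two rows → x=4.0000, y=8.5000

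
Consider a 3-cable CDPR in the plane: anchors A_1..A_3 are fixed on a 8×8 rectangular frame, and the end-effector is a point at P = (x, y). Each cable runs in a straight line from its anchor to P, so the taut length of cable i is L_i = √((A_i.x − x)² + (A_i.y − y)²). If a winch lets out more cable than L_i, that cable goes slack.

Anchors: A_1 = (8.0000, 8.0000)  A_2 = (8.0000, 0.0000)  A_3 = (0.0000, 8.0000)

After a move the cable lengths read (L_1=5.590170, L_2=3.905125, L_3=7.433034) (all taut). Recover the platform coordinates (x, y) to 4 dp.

(5.5000, 3.0000)

circle eqns → linear via eq_j − eq_1; set k_j = A_j·A_j − L_j²
k_1 = 64.0000+64.0000−31.2500 = 96.7500
0.0000·x + 16.0000·y = k_1−k_2 = 48.0000
16.0000·x + 0.0000·y = k_1−k_3 = 88.0000
solve first two rows → x=5.5000, y=3.0000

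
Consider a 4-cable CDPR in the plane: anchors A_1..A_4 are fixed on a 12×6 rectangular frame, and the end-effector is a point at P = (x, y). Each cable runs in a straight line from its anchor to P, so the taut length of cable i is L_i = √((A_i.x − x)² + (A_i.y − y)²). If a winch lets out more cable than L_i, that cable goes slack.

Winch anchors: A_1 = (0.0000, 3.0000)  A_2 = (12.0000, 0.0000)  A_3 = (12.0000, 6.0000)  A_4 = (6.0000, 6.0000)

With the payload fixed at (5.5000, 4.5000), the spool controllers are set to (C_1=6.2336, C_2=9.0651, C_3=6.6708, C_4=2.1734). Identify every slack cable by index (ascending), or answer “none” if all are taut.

cable 1: √((-5.5000)²+(-1.5000)²)=5.7009, C_1=6.2336: slack
cable 2: √((6.5000)²+(-4.5000)²)=7.9057, C_2=9.0651: slack
cable 3: √((6.5000)²+(1.5000)²)=6.6708, C_3=6.6708: taut
cable 4: √((0.5000)²+(1.5000)²)=1.5811, C_4=2.1734: slack

1, 2, 4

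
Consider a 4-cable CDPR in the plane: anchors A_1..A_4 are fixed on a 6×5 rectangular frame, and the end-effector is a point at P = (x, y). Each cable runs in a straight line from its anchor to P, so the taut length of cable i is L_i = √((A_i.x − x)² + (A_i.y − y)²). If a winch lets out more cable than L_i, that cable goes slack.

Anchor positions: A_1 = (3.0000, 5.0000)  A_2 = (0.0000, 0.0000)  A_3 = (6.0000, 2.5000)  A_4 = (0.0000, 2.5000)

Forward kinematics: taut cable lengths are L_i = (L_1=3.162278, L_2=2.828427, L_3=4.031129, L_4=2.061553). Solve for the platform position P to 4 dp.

each cable: (A_i−P)·(A_i−P) = L_i²; let k_i = ‖A_i‖²−L_i²
k_1 = 9.0000+25.0000−10.0000 = 24.0000
row 1: 6.0000x + 10.0000y = 32.0000  (k_2=-8.0000)
row 2: -6.0000x + 5.0000y = -2.0000  (k_3=26.0000)
row 3: 6.0000x + 5.0000y = 22.0000  (k_4=2.0000)
Cramer on rows 1–2 → x = 2.0000, y = 2.0000
check cable 4: ‖A_4−P‖² = 4.2500 ≈ L_4² = 4.2500 ✓

(2.0000, 2.0000)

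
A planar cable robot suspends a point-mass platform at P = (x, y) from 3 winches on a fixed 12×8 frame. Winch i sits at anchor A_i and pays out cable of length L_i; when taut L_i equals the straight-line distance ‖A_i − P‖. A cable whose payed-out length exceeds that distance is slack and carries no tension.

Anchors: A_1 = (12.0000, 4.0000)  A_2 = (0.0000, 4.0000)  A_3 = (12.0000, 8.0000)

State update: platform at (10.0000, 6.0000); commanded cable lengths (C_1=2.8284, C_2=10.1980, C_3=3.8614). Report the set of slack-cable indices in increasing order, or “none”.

3

cable 1: L_1 = ‖A_1−P‖ = 2.8284;  C_1 = 2.8284 → taut
cable 2: L_2 = ‖A_2−P‖ = 10.1980;  C_2 = 10.1980 → taut
cable 3: L_3 = ‖A_3−P‖ = 2.8284;  C_3 = 3.8614 → slack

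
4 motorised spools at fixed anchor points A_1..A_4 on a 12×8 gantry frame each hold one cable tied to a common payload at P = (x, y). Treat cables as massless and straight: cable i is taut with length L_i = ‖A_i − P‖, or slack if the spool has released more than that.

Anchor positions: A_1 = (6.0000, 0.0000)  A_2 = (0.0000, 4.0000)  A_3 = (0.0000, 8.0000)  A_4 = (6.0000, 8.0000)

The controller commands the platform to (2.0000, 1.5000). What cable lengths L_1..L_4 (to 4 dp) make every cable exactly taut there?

(4.2720, 3.2016, 6.8007, 7.6322)

L_1 = √((6.0000−2.0000)² + (0.0000−1.5000)²) = 4.2720
L_2 = √((0.0000−2.0000)² + (4.0000−1.5000)²) = 3.2016
L_3 = √((0.0000−2.0000)² + (8.0000−1.5000)²) = 6.8007
L_4 = √((6.0000−2.0000)² + (8.0000−1.5000)²) = 7.6322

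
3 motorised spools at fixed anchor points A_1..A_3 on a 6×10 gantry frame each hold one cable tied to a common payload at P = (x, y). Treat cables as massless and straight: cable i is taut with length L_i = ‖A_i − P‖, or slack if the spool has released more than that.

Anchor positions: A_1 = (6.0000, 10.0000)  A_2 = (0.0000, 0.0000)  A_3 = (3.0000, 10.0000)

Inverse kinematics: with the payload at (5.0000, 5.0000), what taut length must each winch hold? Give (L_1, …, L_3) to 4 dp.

L_1: Δ = A_1−P = (1.0000, 5.0000) → ‖Δ‖ = √26.0000 = 5.0990
L_2: Δ = A_2−P = (-5.0000, -5.0000) → ‖Δ‖ = √50.0000 = 7.0711
L_3: Δ = A_3−P = (-2.0000, 5.0000) → ‖Δ‖ = √29.0000 = 5.3852

(5.0990, 7.0711, 5.3852)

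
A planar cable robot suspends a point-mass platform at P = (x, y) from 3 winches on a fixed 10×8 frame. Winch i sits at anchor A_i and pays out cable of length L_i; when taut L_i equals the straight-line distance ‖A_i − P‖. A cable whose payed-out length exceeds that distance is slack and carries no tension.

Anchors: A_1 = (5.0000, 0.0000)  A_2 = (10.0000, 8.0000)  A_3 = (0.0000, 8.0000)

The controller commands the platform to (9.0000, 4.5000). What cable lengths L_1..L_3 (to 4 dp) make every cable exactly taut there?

cable 1: Δx=-4.0000, Δy=-4.5000; L_1 = √(Δx²+Δy²) = 6.0208
cable 2: Δx=1.0000, Δy=3.5000; L_2 = √(Δx²+Δy²) = 3.6401
cable 3: Δx=-9.0000, Δy=3.5000; L_3 = √(Δx²+Δy²) = 9.6566

(6.0208, 3.6401, 9.6566)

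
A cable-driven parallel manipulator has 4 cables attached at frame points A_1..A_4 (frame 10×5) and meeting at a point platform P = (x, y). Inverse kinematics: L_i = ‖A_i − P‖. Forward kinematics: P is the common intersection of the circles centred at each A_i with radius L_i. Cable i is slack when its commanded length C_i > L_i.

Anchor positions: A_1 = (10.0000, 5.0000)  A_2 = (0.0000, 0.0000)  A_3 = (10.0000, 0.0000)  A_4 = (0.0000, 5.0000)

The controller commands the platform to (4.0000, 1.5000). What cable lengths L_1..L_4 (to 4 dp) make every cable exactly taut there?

L_1 = √((10.0000−4.0000)² + (5.0000−1.5000)²) = 6.9462
L_2 = √((0.0000−4.0000)² + (0.0000−1.5000)²) = 4.2720
L_3 = √((10.0000−4.0000)² + (0.0000−1.5000)²) = 6.1847
L_4 = √((0.0000−4.0000)² + (5.0000−1.5000)²) = 5.3151

(6.9462, 4.2720, 6.1847, 5.3151)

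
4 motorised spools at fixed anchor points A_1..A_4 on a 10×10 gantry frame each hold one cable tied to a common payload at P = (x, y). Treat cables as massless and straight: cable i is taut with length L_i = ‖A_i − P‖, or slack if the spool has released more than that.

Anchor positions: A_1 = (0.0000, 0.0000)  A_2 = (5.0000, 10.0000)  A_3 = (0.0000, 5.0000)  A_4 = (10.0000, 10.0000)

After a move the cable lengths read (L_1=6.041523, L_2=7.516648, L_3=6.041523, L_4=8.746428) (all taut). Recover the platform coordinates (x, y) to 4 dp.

expand ‖A_i−P‖²=L_i² and subtract eq 1 (c_i ≔ ‖A_i‖²−L_i²)
c_1 = 0.0000+0.0000−36.5000 = -36.5000
eq1−eq2 → [-10.0000  -20.0000]·P = -105.0000
eq1−eq3 → [0.0000  -10.0000]·P = -25.0000
eq1−eq4 → [-20.0000  -20.0000]·P = -160.0000
2×2 solve → P = (5.5000, 2.5000)
check cable 4: ‖A_4−P‖² = 76.5000 ≈ L_4² = 76.5000 ✓

(5.5000, 2.5000)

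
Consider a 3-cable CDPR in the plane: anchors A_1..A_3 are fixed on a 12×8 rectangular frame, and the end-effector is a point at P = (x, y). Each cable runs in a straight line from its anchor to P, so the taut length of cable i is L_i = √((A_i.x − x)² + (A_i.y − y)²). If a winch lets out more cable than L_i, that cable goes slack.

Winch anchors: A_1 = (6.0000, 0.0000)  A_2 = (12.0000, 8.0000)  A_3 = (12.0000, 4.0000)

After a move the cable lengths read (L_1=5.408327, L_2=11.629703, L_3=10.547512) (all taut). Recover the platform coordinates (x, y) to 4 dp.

each cable: (A_i−P)·(A_i−P) = L_i²; let q_i = ‖A_i‖²−L_i²
q_1 = 36.0000+0.0000−29.2500 = 6.7500
row 1: -12.0000x − 16.0000y = -66.0000  (q_2=72.7500)
row 2: -12.0000x − 8.0000y = -42.0000  (q_3=48.7500)
Cramer on rows 1–2 → x = 1.5000, y = 3.0000

(1.5000, 3.0000)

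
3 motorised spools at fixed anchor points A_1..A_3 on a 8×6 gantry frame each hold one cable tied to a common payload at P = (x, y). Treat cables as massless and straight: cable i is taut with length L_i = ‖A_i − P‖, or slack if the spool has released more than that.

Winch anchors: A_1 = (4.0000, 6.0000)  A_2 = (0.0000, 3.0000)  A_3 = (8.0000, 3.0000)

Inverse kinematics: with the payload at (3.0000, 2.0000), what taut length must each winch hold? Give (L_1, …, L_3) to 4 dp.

cable 1: Δx=1.0000, Δy=4.0000; L_1 = √(Δx²+Δy²) = 4.1231
cable 2: Δx=-3.0000, Δy=1.0000; L_2 = √(Δx²+Δy²) = 3.1623
cable 3: Δx=5.0000, Δy=1.0000; L_3 = √(Δx²+Δy²) = 5.0990

(4.1231, 3.1623, 5.0990)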